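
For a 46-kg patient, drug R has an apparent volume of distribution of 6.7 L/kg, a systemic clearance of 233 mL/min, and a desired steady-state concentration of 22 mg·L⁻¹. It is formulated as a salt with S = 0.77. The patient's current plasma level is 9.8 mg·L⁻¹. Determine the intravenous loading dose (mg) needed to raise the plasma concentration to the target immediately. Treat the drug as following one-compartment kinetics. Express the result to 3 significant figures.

Total Vd = 6.7 × 46 = 308.2 L
Loading dose depends on Vd (not clearance): it fills the distribution volume.
Concentration deficit ΔC = 22 − 9.8 = 12.20 mg/L
LD = Vd × ΔC / S = 308.2 × 12.20 / 0.77 = 4883 mg

4880 mg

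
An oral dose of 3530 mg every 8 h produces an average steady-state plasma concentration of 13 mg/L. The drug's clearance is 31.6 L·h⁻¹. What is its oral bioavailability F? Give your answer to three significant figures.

0.931

F·D/τ = CL·Css at steady state → F = CL·Css·τ / D.
F = 31.6 × 13 × 8 / 3530 = 0.931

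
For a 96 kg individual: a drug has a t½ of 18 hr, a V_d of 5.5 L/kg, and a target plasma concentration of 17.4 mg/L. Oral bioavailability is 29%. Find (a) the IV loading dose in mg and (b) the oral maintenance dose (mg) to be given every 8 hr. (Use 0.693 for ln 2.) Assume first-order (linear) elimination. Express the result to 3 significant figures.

(a) 9190 mg; (b) 9760 mg

Total Vd = 5.5 × 96 = 528.0 L
LD = Vd × C = 528.0 × 17.4 = 9187 mg
CL = 0.693 × Vd / t½ = 0.693 × 528.0 / 18 = 20.33 L/h
D = CL × Css × τ / F = 20.33 × 17.4 × 8 / 0.29 = 9758 mg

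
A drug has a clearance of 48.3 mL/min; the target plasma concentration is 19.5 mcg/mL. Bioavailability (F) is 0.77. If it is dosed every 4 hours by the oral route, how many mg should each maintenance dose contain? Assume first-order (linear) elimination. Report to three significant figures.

Convert clearance: 48.3 mL/min × 60 min/h ÷ 1000 mL/L = 2.898 L/h
D = CL × Css × τ / F = 2.898 × 19.5 × 4 / 0.77 = 293.6 mg

294 mg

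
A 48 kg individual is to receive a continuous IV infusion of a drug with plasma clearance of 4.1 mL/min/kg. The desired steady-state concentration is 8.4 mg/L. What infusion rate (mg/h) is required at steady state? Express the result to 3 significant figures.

99.2 mg/h

CL = 4.1 mL/min/kg × 48 kg = 196.8 mL/min = 196.8 × 60/1000 = 11.81 L/h
R₀ = 11.81 × 8.4 = 99.20 mg/h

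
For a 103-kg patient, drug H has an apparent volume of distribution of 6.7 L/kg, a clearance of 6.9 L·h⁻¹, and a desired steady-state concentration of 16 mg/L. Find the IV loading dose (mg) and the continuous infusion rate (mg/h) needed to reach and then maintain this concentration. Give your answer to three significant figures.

(a) 11000 mg; (b) 110 mg/h

Vd = 6.7 L/kg × 103 kg = 690.1 L
Loading dose = Vd × C = 690.1 × 16 = 11040 mg
Maintenance: replace elimination → rate = CL × Css = 6.900 × 16 = 110.4 mg/h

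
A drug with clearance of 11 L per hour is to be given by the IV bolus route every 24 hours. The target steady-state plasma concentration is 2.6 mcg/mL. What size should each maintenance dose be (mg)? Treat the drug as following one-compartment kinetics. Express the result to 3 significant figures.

686 mg

At steady state, dose per interval replaces the amount cleared in that interval: D/τ = CL·Css.
D = CL × Css × τ = 11.00 × 2.6 × 24 = 686.4 mg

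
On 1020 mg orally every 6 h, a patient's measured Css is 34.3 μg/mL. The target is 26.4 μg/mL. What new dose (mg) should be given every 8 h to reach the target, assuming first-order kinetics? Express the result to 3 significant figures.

For first-order elimination, Css ∝ F·D/(CL·τ); F and CL are unchanged, so Css ∝ D/τ.
D₂ = D₁ × (Css,target / Css,current) × (τ₂/τ₁) = 1020 × (26.4/34.3) × (8/6) = 1047 mg

1050 mg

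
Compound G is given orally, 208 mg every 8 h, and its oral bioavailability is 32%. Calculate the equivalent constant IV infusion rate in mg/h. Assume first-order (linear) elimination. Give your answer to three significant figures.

Equivalent systemic input: infusion rate = F·D/τ.
Rate = 0.32 × 208 / 8 = 8.320 mg/h

8.32 mg/h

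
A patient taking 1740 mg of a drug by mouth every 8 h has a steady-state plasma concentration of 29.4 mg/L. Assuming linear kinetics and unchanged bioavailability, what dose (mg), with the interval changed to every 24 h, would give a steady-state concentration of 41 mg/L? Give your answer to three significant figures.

7280 mg

For first-order elimination, Css ∝ F·D/(CL·τ); F and CL are unchanged, so Css ∝ D/τ.
D₂ = D₁ × (Css,target / Css,current) × (τ₂/τ₁) = 1740 × (41/29.4) × (24/8) = 7280 mg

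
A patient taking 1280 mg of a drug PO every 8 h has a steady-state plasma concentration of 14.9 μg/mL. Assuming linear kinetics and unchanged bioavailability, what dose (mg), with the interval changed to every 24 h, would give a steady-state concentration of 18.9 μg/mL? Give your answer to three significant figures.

4870 mg

With linear kinetics, Css is proportional to dose rate (D/τ) at fixed clearance.
D₂ = D₁ × (Css,target / Css,current) × (τ₂/τ₁) = 1280 × (18.9/14.9) × (24/8) = 4871 mg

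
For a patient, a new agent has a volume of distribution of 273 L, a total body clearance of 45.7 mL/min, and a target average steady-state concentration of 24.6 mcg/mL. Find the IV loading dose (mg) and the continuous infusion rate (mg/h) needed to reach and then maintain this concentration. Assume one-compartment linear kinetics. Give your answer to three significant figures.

Loading: fill Vd to C_target → 273.0 L × 24.6 mg/L = 6716 mg
CL = 45.7 mL/min × 60/1000 = 2.742 L/h
Maintenance infusion rate = CL × Css = 2.742 × 24.6 = 67.45 mg/h

(a) 6720 mg; (b) 67.5 mg/h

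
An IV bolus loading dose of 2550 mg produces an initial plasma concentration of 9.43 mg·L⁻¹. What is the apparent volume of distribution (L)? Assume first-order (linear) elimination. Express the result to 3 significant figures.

Immediately after an IV bolus, C₀ = Dose / Vd, so Vd = Dose / C₀.
Vd = 2550 / 9.43 = 270.4 L

270 L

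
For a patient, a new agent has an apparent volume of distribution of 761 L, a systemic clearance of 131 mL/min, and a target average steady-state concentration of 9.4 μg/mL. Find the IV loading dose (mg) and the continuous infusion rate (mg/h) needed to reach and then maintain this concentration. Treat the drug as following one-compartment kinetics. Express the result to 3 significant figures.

Loading: fill Vd to C_target → 761.0 L × 9.4 mg/L = 7153 mg
Convert clearance: 131 mL/min × 60 min/h ÷ 1000 mL/L = 7.860 L/h
Infusion rate = 7.860 L/h × 9.4 mg/L = 73.88 mg/h

(a) 7150 mg; (b) 73.9 mg/h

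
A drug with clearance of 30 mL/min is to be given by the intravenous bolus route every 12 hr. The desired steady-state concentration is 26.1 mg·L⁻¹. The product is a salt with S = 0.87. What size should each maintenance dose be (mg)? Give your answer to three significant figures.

CL = 30 mL/min × 60/1000 = 1.800 L/h
D = CL × Css × τ / S = 1.800 × 26.1 × 12 / 0.87 = 648.0 mg

648 mg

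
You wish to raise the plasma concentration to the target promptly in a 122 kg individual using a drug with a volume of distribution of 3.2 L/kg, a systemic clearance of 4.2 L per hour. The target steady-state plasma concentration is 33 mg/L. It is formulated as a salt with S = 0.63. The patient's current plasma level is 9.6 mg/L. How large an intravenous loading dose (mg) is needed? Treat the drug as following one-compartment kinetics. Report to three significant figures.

Vd(total) = 122 kg × 3.2 L/kg = 390.4 L
The loading dose fills Vd to the target concentration; clearance is irrelevant here.
Concentration deficit ΔC = 33 − 9.6 = 23.40 mg/L
LD = Vd × ΔC / S = 390.4 × 23.40 / 0.63 = 14500 mg

14500 mg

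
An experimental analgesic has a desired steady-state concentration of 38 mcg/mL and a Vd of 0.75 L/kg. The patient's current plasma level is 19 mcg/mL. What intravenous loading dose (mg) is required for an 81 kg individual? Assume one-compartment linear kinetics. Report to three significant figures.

Vd(total) = 81 kg × 0.75 L/kg = 60.75 L
The loading dose fills Vd to the target concentration.
Concentration deficit ΔC = 38 − 19 = 19.00 mg/L
LD = Vd × ΔC = 60.75 × 19.00 = 1154 mg

1150 mg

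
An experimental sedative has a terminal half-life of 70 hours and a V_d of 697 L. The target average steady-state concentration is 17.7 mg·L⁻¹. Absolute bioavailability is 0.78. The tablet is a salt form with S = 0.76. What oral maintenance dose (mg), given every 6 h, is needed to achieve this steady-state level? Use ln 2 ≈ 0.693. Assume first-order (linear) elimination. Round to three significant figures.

1240 mg

k = 0.693/70 = 0.009900 h⁻¹, so CL = k·Vd = 0.009900 × 697.0 = 6.900 L/h
D = CL × Css × τ / F / S = 6.900 × 17.7 × 6 / 0.78 / 0.76 = 1236 mg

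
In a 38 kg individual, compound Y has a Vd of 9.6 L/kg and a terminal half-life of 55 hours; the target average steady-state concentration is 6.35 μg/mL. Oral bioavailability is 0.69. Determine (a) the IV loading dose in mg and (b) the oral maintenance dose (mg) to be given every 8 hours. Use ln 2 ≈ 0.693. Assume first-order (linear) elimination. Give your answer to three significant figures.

Vd = 9.6 L/kg × 38 kg = 364.8 L
LD = Vd × C = 364.8 × 6.35 = 2316 mg
CL = 0.693 × Vd / t½ = 0.693 × 364.8 / 55 = 4.596 L/h
D = CL × Css × τ / F = 4.596 × 6.35 × 8 / 0.69 = 338.4 mg

(a) 2320 mg; (b) 338 mg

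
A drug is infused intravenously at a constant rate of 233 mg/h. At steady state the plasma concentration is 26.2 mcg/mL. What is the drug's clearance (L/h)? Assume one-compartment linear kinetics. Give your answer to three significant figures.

8.89 L/h

At steady state, infusion rate = CL × Css, so CL = rate / Css.
CL = 233 / 26.2 = 8.893 L/h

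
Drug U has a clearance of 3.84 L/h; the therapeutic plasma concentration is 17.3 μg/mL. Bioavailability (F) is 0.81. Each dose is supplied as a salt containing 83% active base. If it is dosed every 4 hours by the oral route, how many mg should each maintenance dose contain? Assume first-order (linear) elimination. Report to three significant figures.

395 mg

D = CL × Css × τ / F / S = 3.840 × 17.3 × 4 / 0.81 / 0.83 = 395.3 mg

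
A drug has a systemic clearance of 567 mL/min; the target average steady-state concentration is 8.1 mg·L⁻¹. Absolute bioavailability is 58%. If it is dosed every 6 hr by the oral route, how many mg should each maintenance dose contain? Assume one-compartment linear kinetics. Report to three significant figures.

CL = 567 mL/min = 567 × 0.06 = 34.02 L/h
D = CL × Css × τ / F = 34.02 × 8.1 × 6 / 0.58 = 2851 mg

2850 mg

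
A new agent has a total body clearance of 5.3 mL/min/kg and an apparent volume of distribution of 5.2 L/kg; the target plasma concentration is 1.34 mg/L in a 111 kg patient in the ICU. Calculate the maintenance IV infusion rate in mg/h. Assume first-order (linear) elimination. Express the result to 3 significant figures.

47.3 mg/h

CL = 5.3 mL/min/kg × 111 kg = 588.3 mL/min = 588.3 × 60/1000 = 35.30 L/h
Maintenance depends on clearance, not Vd — rate in must match rate out.
Rate = CL × Css = 35.30 × 1.34 = 47.30 mg/h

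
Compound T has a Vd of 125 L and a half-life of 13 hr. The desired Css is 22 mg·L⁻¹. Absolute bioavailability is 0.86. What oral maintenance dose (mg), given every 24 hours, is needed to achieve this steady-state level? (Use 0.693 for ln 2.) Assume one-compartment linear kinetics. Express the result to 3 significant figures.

4090 mg

CL = 0.693 × Vd / t½ = 0.693 × 125.0 / 13 = 6.663 L/h
D = CL × Css × τ / F = 6.663 × 22 × 24 / 0.86 = 4091 mg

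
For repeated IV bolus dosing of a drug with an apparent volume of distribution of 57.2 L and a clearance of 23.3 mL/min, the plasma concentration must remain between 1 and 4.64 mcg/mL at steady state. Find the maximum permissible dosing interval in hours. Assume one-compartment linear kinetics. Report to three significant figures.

62.8 h

CL = 23.3 mL/min × 60/1000 = 1.398 L/h
k = CL / Vd = 1.398 / 57.20 = 0.02444 h⁻¹
Between IV bolus doses, concentration decays as C = C₀·e^(−kτ), so C_peak/C_trough = e^(kτ).
τ_max = ln(C_peak/C_trough) / k = ln(4.64/1) / 0.02444 = 1.535 / 0.02444 = 62.81 h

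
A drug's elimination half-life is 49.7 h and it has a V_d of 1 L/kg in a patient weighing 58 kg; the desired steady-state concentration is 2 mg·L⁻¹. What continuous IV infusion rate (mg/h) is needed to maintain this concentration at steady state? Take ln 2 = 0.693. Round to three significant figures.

1.62 mg/h

Vd(total) = 58 kg × 1 L/kg = 58.00 L
CL = ln 2 · Vd / t½ = 0.693 × 58.00 / 49.7 = 0.8087 L/h
Infusion rate = CL × Css = 0.8087 × 2 = 1.617 mg/h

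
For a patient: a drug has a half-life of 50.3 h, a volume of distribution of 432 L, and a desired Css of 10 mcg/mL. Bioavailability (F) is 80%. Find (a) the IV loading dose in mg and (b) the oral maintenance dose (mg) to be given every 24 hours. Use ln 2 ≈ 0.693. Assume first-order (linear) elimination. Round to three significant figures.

LD = Vd × C = 432.0 × 10 = 4320 mg
CL = 0.693 × Vd / t½ = 0.693 × 432.0 / 50.3 = 5.952 L/h
D = CL × Css × τ / F = 5.952 × 10 × 24 / 0.8 = 1786 mg

(a) 4320 mg; (b) 1790 mg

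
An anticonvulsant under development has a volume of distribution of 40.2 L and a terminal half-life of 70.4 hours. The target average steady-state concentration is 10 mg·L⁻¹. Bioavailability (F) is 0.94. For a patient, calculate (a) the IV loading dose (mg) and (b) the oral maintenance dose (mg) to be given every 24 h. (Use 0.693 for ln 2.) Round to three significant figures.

(a) 402 mg; (b) 101 mg

LD = Vd × C = 40.20 × 10 = 402.0 mg
CL = 0.693 × Vd / t½ = 0.693 × 40.20 / 70.4 = 0.3957 L/h
D = CL × Css × τ / F = 0.3957 × 10 × 24 / 0.94 = 101.0 mg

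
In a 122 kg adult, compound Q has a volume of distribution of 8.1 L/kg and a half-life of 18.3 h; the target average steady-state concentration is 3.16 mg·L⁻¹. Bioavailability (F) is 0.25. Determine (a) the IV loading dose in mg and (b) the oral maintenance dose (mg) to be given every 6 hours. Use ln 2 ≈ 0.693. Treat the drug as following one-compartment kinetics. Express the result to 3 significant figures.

Total Vd = 8.1 × 122 = 988.2 L
LD = Vd × C = 988.2 × 3.16 = 3123 mg
CL = 0.693 × Vd / t½ = 0.693 × 988.2 / 18.3 = 37.42 L/h
D = CL × Css × τ / F = 37.42 × 3.16 × 6 / 0.25 = 2838 mg

(a) 3120 mg; (b) 2840 mg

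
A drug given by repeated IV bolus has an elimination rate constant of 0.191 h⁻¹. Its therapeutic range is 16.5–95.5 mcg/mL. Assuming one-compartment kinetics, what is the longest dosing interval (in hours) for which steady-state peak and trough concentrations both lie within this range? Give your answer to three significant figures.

Between IV bolus doses, concentration decays as C = C₀·e^(−kτ), so C_peak/C_trough = e^(kτ).
τ_max = ln(C_peak/C_trough) / k = ln(95.5/16.5) / 0.1910 = 1.756 / 0.1910 = 9.194 h

9.19 h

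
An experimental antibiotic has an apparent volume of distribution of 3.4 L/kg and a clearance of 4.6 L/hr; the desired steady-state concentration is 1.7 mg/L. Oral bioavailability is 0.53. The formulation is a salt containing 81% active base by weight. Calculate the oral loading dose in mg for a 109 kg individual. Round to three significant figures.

1470 mg

Vd = 3.4 L/kg × 109 kg = 370.6 L
LD = Vd × C / F / S = 370.6 × 1.700 / 0.53 / 0.81 = 1468 mg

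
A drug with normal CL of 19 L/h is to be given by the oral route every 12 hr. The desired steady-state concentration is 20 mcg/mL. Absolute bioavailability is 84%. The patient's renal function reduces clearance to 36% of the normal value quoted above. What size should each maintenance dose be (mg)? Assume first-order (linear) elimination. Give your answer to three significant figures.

1950 mg

Patient clearance = 0.36 × 19.00 = 6.840 L/h
D = CL × Css × τ / F = 6.840 × 20 × 12 / 0.84 = 1954 mg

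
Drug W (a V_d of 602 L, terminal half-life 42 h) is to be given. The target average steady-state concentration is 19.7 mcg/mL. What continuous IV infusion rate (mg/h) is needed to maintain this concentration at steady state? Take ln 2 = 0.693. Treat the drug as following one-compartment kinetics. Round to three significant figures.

CL = 0.693 × Vd / t½ = 0.693 × 602.0 / 42 = 9.933 L/h
Infusion rate = CL × Css = 9.933 × 19.7 = 195.7 mg/h

196 mg/h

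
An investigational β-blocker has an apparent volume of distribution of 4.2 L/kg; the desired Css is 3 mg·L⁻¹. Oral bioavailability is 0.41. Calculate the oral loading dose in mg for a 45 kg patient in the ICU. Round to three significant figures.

1380 mg

Vd(total) = 45 kg × 4.2 L/kg = 189.0 L
LD = Vd × C / F = 189.0 × 3.000 / 0.41 = 1383 mg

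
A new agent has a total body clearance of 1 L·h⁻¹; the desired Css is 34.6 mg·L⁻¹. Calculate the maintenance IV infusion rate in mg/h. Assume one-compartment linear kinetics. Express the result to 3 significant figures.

34.6 mg/h

R₀ = 1.000 × 34.6 = 34.60 mg/h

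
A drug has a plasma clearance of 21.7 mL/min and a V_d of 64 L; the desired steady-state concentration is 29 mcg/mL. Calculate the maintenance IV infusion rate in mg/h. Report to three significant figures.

37.8 mg/h

CL = 21.7 mL/min × 60/1000 = 1.302 L/h
Vd does not affect the maintenance rate; only clearance governs steady-state input.
Infusion rate = CL · Css = 1.302 L/h × 29 mg/L = 37.76 mg/h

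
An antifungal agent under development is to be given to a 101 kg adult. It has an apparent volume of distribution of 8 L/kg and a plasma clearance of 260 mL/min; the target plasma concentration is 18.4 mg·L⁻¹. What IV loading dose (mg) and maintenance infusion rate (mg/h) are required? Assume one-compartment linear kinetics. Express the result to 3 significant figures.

Vd = 8 L/kg × 101 kg = 808.0 L
Loading: fill Vd to C_target → 808.0 L × 18.4 mg/L = 14870 mg
Convert clearance: 260 mL/min × 60 min/h ÷ 1000 mL/L = 15.60 L/h
Maintenance: replace elimination → rate = CL × Css = 15.60 × 18.4 = 287.0 mg/h

(a) 14900 mg; (b) 287 mg/h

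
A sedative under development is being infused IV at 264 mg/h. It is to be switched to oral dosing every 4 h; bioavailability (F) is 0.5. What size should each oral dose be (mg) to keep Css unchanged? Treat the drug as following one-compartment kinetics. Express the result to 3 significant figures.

2110 mg

To maintain the same Css, the systemic dosing rate must be unchanged: F·D/τ = infusion rate.
D = rate × τ / F = 264 × 4 / 0.5 = 2112 mg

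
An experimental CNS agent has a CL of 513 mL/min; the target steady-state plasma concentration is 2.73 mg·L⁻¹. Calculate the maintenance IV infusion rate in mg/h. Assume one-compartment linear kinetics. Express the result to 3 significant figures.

CL = 513 mL/min = 513 × 0.06 = 30.78 L/h
Infusion rate = CL · Css = 30.78 L/h × 2.73 mg/L = 84.03 mg/h

84.0 mg/h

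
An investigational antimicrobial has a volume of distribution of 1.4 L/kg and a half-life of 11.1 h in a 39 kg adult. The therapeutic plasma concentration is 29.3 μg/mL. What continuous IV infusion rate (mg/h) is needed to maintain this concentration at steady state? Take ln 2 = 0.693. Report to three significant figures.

Vd(total) = 39 kg × 1.4 L/kg = 54.60 L
CL = 0.693 × Vd / t½ = 0.693 × 54.60 / 11.1 = 3.409 L/h
Infusion rate = CL × Css = 3.409 × 29.3 = 99.88 mg/h

99.9 mg/h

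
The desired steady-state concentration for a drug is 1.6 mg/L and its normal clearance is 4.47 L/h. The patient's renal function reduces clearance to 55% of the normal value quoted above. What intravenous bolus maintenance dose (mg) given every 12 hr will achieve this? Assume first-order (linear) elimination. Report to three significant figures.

Patient clearance = 0.55 × 4.470 = 2.459 L/h
D = CL × Css × τ = 2.459 × 1.6 × 12 = 47.21 mg

47.2 mg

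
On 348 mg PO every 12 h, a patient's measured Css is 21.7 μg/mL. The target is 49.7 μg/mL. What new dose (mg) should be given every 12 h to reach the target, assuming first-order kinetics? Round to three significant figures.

797 mg

For first-order elimination, Css ∝ F·D/(CL·τ); F and CL are unchanged, so Css ∝ D/τ.
D₂ = D₁ × (Css,target / Css,current) = 348 × 49.7/21.7 = 797.0 mg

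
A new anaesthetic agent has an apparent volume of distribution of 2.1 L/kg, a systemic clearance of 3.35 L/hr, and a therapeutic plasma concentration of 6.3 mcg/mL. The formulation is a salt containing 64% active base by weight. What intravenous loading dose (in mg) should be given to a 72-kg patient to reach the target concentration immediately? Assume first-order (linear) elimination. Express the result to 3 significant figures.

Vd(total) = 72 kg × 2.1 L/kg = 151.2 L
LD = Vd × C / S = 151.2 × 6.300 / 0.64 = 1488 mg

1490 mg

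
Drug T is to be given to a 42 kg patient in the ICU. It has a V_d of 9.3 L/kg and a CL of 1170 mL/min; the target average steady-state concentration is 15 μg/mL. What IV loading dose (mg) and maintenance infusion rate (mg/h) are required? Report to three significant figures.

(a) 5860 mg; (b) 1050 mg/h

Total Vd = 9.3 × 42 = 390.6 L
LD = Vd · C_target = 390.6 × 15 = 5859 mg
CL = 1170 mL/min × 60/1000 = 70.20 L/h
Maintenance: replace elimination → rate = CL × Css = 70.20 × 15 = 1053 mg/h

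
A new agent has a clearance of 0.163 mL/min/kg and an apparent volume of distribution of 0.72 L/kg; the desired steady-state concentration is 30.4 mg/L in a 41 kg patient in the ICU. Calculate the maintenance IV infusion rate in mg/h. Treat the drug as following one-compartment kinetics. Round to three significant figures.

12.2 mg/h

CL = 0.163 mL/min/kg × 41 kg = 6.683 mL/min = 6.683 × 60/1000 = 0.4010 L/h
Vd does not affect the maintenance rate; only clearance governs steady-state input.
Infusion rate = CL · Css = 0.4010 L/h × 30.4 mg/L = 12.19 mg/h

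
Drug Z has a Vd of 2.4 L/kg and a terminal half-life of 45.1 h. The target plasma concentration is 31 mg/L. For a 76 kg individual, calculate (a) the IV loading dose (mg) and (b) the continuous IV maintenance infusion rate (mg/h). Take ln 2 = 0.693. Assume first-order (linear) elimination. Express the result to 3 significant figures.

Vd = 2.4 L/kg × 76 kg = 182.4 L
LD = Vd × C = 182.4 × 31 = 5654 mg
CL = 0.693 × Vd / t½ = 0.693 × 182.4 / 45.1 = 2.803 L/h
Infusion rate = CL × Css = 2.803 × 31 = 86.89 mg/h

(a) 5650 mg; (b) 86.9 mg/h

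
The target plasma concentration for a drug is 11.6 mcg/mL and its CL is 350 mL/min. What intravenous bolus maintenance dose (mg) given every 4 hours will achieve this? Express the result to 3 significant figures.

974 mg

CL = 350 mL/min = 350 × 0.06 = 21.00 L/h
D = CL × Css × τ = 21.00 × 11.6 × 4 = 974.4 mg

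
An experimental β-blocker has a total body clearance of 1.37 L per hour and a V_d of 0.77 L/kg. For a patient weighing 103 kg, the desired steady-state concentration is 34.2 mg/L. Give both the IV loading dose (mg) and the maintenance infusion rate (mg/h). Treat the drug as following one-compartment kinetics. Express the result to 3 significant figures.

Vd = 0.77 L/kg × 103 kg = 79.31 L
Loading: fill Vd to C_target → 79.31 L × 34.2 mg/L = 2712 mg
Maintenance infusion rate = CL × Css = 1.370 × 34.2 = 46.85 mg/h

(a) 2710 mg; (b) 46.9 mg/h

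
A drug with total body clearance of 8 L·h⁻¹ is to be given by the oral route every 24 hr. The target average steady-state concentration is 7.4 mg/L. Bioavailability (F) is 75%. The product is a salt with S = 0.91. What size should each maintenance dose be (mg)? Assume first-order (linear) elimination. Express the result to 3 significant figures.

D = CL × Css × τ / F / S = 8.000 × 7.4 × 24 / 0.75 / 0.91 = 2082 mg

2080 mg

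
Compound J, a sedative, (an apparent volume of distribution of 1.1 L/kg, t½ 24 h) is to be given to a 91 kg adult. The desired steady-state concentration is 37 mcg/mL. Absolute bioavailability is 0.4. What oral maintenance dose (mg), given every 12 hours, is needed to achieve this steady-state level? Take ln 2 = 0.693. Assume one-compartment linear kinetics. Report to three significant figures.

3210 mg

Vd = 1.1 L/kg × 91 kg = 100.1 L
CL = 0.693 × Vd / t½ = 0.693 × 100.1 / 24 = 2.890 L/h
D = CL × Css × τ / F = 2.890 × 37 × 12 / 0.4 = 3208 mg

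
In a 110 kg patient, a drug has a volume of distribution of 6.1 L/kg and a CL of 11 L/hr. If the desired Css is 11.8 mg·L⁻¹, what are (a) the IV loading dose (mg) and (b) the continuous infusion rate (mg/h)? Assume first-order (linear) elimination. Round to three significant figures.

Vd = 6.1 L/kg × 110 kg = 671.0 L
LD = Vd · C_target = 671.0 × 11.8 = 7918 mg
Maintenance: replace elimination → rate = CL × Css = 11.00 × 11.8 = 129.8 mg/h

(a) 7920 mg; (b) 130 mg/h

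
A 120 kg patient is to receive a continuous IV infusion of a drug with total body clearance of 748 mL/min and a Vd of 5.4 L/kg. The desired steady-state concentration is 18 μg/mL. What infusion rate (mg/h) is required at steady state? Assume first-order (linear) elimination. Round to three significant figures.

808 mg/h

Convert clearance: 748 mL/min × 60 min/h ÷ 1000 mL/L = 44.88 L/h
At steady state, infusion rate equals elimination rate: rate in = CL × Css.
Rate = CL × Css = 44.88 × 18 = 807.8 mg/h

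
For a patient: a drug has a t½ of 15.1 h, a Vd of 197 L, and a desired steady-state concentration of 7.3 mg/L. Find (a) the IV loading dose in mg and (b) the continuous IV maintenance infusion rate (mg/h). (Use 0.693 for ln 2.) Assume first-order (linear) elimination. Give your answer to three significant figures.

(a) 1440 mg; (b) 66.0 mg/h

LD = Vd × C = 197.0 × 7.3 = 1438 mg
CL = 0.693 × Vd / t½ = 0.693 × 197.0 / 15.1 = 9.041 L/h
Infusion rate = CL × Css = 9.041 × 7.3 = 66.00 mg/h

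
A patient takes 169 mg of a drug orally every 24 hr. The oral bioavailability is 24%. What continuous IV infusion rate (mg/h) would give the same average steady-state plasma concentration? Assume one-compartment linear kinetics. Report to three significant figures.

Equivalent systemic input: infusion rate = F·D/τ.
Rate = 0.24 × 169 / 24 = 1.690 mg/h

1.69 mg/h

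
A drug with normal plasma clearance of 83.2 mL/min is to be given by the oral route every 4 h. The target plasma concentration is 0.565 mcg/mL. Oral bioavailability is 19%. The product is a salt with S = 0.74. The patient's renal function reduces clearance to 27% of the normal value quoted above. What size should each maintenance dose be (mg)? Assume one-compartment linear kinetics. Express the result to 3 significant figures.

Convert clearance: 83.2 mL/min × 60 min/h ÷ 1000 mL/L = 4.992 L/h
Patient clearance = 0.27 × 4.992 = 1.348 L/h
D = CL × Css × τ / F / S = 1.348 × 0.565 × 4 / 0.19 / 0.74 = 21.67 mg

21.7 mg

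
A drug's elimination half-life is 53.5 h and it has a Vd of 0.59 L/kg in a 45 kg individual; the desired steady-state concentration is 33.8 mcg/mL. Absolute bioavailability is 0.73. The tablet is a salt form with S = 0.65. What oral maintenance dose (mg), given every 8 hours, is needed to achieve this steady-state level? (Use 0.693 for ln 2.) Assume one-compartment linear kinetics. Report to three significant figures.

196 mg

Total Vd = 0.59 × 45 = 26.55 L
k = 0.693/53.5 = 0.01295 h⁻¹, so CL = k·Vd = 0.01295 × 26.55 = 0.3438 L/h
D = CL × Css × τ / F / S = 0.3438 × 33.8 × 8 / 0.73 / 0.65 = 195.9 mg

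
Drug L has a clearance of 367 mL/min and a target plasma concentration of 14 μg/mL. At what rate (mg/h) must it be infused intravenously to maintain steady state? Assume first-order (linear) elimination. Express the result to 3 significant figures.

CL = 367 mL/min × 60/1000 = 22.02 L/h
Infusion rate = CL · Css = 22.02 L/h × 14 mg/L = 308.3 mg/h

308 mg/h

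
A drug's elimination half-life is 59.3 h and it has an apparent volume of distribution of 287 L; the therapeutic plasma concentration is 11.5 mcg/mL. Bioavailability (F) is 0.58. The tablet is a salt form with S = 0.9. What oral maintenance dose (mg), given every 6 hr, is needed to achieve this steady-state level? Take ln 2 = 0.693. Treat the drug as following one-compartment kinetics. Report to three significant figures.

443 mg

CL = 0.693 × Vd / t½ = 0.693 × 287.0 / 59.3 = 3.354 L/h
D = CL × Css × τ / F / S = 3.354 × 11.5 × 6 / 0.58 / 0.9 = 443.3 mg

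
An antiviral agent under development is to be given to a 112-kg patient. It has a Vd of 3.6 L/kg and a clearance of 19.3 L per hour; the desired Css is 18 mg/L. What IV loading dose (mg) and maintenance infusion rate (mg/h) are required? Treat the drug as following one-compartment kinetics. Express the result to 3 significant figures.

(a) 7260 mg; (b) 347 mg/h

Total Vd = 3.6 × 112 = 403.2 L
Loading: fill Vd to C_target → 403.2 L × 18 mg/L = 7258 mg
Maintenance: replace elimination → rate = CL × Css = 19.30 × 18 = 347.4 mg/h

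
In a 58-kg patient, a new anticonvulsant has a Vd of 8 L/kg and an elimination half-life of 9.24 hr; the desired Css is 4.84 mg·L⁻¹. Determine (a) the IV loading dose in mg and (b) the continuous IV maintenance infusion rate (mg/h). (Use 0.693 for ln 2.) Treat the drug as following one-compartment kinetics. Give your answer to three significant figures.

Vd = 8 L/kg × 58 kg = 464.0 L
LD = Vd × C = 464.0 × 4.84 = 2246 mg
CL = 0.693 × Vd / t½ = 0.693 × 464.0 / 9.24 = 34.80 L/h
Infusion rate = CL × Css = 34.80 × 4.84 = 168.4 mg/h

(a) 2250 mg; (b) 168 mg/h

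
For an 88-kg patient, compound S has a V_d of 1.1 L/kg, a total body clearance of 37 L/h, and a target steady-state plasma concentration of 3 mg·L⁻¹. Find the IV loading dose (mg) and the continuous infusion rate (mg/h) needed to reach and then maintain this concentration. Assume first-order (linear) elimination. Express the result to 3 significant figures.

(a) 290 mg; (b) 111 mg/h

Vd(total) = 88 kg × 1.1 L/kg = 96.80 L
Loading: fill Vd to C_target → 96.80 L × 3 mg/L = 290.4 mg
Maintenance: replace elimination → rate = CL × Css = 37.00 × 3 = 111.0 mg/h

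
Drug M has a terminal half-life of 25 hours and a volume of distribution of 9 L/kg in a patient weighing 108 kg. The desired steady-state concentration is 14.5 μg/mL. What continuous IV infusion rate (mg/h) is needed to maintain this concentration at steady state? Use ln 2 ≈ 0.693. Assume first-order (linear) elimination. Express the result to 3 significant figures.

Total Vd = 9 × 108 = 972.0 L
CL = ln 2 · Vd / t½ = 0.693 × 972.0 / 25 = 26.94 L/h
Infusion rate = CL × Css = 26.94 × 14.5 = 390.6 mg/h

391 mg/h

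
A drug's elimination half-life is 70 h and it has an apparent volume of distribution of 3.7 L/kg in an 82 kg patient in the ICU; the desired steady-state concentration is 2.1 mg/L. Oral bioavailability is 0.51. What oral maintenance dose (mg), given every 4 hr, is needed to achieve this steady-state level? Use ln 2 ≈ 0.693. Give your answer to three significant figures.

49.5 mg

Vd = 3.7 L/kg × 82 kg = 303.4 L
k = 0.693/70 = 0.009900 h⁻¹, so CL = k·Vd = 0.009900 × 303.4 = 3.004 L/h
D = CL × Css × τ / F = 3.004 × 2.1 × 4 / 0.51 = 49.48 mg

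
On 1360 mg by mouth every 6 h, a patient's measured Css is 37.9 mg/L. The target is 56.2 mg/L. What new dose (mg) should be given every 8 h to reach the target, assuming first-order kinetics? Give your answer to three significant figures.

2690 mg

With linear kinetics, Css is proportional to dose rate (D/τ) at fixed clearance.
D₂ = D₁ × (Css,target / Css,current) × (τ₂/τ₁) = 1360 × (56.2/37.9) × (8/6) = 2689 mg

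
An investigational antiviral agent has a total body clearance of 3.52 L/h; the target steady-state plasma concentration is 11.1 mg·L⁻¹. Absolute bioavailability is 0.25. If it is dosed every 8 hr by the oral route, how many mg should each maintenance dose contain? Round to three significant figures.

1250 mg

D = CL × Css × τ / F = 3.520 × 11.1 × 8 / 0.25 = 1250 mg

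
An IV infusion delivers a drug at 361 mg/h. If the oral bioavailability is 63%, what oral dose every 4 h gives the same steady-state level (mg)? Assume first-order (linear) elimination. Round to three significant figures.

2290 mg

To maintain the same Css, the systemic dosing rate must be unchanged: F·D/τ = infusion rate.
D = rate × τ / F = 361 × 4 / 0.63 = 2292 mg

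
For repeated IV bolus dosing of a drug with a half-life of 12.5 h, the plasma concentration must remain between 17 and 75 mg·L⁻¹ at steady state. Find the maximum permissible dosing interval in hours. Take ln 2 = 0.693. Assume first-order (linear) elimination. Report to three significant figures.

k = 0.693 / t½ = 0.693 / 12.5 = 0.05544 h⁻¹
Between IV bolus doses, concentration decays as C = C₀·e^(−kτ), so C_peak/C_trough = e^(kτ).
τ_max = ln(C_peak/C_trough) / k = ln(75/17) / 0.05544 = 1.484 / 0.05544 = 26.77 h

26.8 h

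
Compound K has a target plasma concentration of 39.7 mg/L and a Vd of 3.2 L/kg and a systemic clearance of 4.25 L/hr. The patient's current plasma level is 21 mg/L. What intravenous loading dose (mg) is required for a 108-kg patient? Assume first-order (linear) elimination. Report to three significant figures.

6460 mg

Total Vd = 3.2 × 108 = 345.6 L
Concentration deficit ΔC = 39.7 − 21 = 18.70 mg/L
LD = Vd × ΔC = 345.6 × 18.70 = 6463 mg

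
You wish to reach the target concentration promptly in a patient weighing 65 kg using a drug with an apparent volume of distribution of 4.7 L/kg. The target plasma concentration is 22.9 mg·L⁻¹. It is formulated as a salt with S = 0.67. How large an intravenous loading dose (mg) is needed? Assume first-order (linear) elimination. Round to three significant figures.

Total Vd = 4.7 × 65 = 305.5 L
LD = Vd × C / S = 305.5 × 22.90 / 0.67 = 10440 mg

10400 mg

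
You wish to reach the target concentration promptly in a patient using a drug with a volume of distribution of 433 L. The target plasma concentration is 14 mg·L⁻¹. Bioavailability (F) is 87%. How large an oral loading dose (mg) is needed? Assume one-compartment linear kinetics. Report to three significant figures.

6970 mg

The loading dose fills Vd to the target concentration.
LD = Vd × C / F = 433.0 × 14.00 / 0.87 = 6968 mg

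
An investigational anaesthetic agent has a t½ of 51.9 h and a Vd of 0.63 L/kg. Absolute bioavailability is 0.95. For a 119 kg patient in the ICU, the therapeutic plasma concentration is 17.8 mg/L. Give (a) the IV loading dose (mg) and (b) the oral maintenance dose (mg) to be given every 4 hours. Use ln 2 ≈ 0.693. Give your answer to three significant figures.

Total Vd = 0.63 × 119 = 74.97 L
LD = Vd × C = 74.97 × 17.8 = 1334 mg
CL = 0.693 × Vd / t½ = 0.693 × 74.97 / 51.9 = 1.001 L/h
D = CL × Css × τ / F = 1.001 × 17.8 × 4 / 0.95 = 75.02 mg

(a) 1330 mg; (b) 75.0 mg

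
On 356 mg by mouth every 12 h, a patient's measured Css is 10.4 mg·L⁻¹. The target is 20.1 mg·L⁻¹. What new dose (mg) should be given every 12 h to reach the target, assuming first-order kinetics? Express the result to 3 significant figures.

688 mg

For first-order elimination, Css ∝ F·D/(CL·τ); F and CL are unchanged, so Css ∝ D/τ.
D₂ = D₁ × (Css,target / Css,current) = 356 × 20.1/10.4 = 688.0 mg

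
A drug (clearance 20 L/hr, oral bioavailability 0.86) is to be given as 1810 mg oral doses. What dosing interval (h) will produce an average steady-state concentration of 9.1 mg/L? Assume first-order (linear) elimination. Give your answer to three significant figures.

8.55 h

F·D/τ = CL·Css → τ = F·D / (CL·Css).
τ = 0.86 × 1810 / (20 × 9.1) = 8.553 h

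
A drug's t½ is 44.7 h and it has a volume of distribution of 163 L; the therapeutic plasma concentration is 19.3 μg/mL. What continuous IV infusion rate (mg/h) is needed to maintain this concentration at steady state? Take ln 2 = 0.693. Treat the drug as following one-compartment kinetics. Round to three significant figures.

CL = ln 2 · Vd / t½ = 0.693 × 163.0 / 44.7 = 2.527 L/h
Infusion rate = CL × Css = 2.527 × 19.3 = 48.77 mg/h

48.8 mg/h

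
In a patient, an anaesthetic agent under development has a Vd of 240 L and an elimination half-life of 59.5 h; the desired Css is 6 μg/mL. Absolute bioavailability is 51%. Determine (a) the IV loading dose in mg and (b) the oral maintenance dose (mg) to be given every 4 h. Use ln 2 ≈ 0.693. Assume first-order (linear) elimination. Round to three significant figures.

(a) 1440 mg; (b) 132 mg

LD = Vd × C = 240.0 × 6 = 1440 mg
CL = 0.693 × Vd / t½ = 0.693 × 240.0 / 59.5 = 2.795 L/h
D = CL × Css × τ / F = 2.795 × 6 × 4 / 0.51 = 131.5 mg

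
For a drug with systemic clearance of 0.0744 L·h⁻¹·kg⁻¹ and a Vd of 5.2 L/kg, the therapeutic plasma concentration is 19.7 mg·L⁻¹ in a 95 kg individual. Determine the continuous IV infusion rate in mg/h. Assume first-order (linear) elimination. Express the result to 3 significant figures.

139 mg/h

CL = 0.0744 L·h⁻¹·kg⁻¹ × 95 kg = 7.068 L/h
R₀ = 7.068 × 19.7 = 139.2 mg/h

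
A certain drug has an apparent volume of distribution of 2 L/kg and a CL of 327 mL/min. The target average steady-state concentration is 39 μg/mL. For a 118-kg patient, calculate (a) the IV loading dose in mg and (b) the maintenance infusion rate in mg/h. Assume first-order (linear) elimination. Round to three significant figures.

(a) 9200 mg; (b) 765 mg/h

Total Vd = 2 × 118 = 236.0 L
LD = Vd · C_target = 236.0 × 39 = 9204 mg
CL = 327 mL/min = 327 × 0.06 = 19.62 L/h
Maintenance infusion rate = CL × Css = 19.62 × 39 = 765.2 mg/h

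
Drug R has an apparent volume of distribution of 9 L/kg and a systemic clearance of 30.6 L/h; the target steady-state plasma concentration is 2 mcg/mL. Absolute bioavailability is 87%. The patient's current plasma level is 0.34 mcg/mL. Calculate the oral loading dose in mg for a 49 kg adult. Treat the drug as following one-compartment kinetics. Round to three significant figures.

Vd = 9 L/kg × 49 kg = 441.0 L
Concentration deficit ΔC = 2 − 0.34 = 1.660 mg/L
LD = Vd × ΔC / F = 441.0 × 1.660 / 0.87 = 841.4 mg

841 mg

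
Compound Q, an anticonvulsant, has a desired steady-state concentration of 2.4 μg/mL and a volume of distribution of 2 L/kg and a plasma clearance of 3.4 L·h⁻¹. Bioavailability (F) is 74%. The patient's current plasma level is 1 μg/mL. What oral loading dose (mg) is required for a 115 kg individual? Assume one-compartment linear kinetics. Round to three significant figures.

Vd = 2 L/kg × 115 kg = 230.0 L
LD is governed by Vd — clearance does not enter the loading-dose calculation.
Concentration deficit ΔC = 2.4 − 1 = 1.400 mg/L
LD = Vd × ΔC / F = 230.0 × 1.400 / 0.74 = 435.1 mg

435 mg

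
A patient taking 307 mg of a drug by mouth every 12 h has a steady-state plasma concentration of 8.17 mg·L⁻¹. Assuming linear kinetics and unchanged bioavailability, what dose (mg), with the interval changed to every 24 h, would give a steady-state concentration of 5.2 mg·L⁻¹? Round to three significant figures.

391 mg

For first-order elimination, Css ∝ F·D/(CL·τ); F and CL are unchanged, so Css ∝ D/τ.
D₂ = D₁ × (Css,target / Css,current) × (τ₂/τ₁) = 307 × (5.2/8.17) × (24/12) = 390.8 mg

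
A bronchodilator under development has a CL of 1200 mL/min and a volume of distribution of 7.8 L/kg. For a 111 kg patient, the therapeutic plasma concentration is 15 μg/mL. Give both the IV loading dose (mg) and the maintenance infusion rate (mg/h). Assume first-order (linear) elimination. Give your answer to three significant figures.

(a) 13000 mg; (b) 1080 mg/h

Vd(total) = 111 kg × 7.8 L/kg = 865.8 L
Loading: fill Vd to C_target → 865.8 L × 15 mg/L = 12990 mg
Convert clearance: 1200 mL/min × 60 min/h ÷ 1000 mL/L = 72.00 L/h
Maintenance infusion rate = CL × Css = 72.00 × 15 = 1080 mg/h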